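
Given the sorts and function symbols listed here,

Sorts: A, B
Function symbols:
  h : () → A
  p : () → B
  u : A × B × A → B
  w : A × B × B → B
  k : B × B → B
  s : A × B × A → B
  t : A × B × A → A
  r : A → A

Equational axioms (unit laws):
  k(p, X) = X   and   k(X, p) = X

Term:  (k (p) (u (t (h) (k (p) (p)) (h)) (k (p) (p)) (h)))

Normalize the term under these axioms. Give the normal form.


normal form = (u (t (h) (p) (h)) (p) (h))

1. (k (p) (u (t (h) (k (p) (p)) (h)) (k (p) (p)) (h)))  →  (u (t (h) (k (p) (p)) (h)) (k (p) (p)) (h))
2. (u (t (h) (k (p) (p)) (h)) (k (p) (p)) (h))  →  (u (t (h) (p) (h)) (k (p) (p)) (h))
3. (u (t (h) (p) (h)) (k (p) (p)) (h))  →  (u (t (h) (p) (h)) (p) (h))


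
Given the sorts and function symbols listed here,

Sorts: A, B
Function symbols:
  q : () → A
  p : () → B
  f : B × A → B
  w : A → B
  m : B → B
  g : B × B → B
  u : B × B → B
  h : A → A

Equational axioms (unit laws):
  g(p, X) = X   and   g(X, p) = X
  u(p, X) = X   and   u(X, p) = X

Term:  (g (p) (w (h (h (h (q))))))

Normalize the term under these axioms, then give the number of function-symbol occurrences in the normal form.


size = 5

1. (g (p) (w (h (h (h (q))))))  →  (w (h (h (h (q)))))
normal form: (w (h (h (h (q)))))


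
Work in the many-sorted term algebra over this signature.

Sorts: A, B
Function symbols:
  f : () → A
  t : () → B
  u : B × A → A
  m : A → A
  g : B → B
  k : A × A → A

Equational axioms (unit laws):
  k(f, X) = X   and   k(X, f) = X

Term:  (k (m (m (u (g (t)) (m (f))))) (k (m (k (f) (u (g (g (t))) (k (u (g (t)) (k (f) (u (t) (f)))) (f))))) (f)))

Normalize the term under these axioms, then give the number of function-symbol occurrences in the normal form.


1. (k (m (m (u (g (t)) (m (f))))) (k (m (k (f) (u (g (g (t))) (k (u (g (t)) (k (f) (u (t) (f)))) (f))))) (f)))  →  (k (m (m (u (g (t)) (m (f))))) (m (k (f) (u (g (g (t))) (k (u (g (t)) (k (f) (u (t) (f)))) (f))))))
2. (k (m (m (u (g (t)) (m (f))))) (m (k (f) (u (g (g (t))) (k (u (g (t)) (k (f) (u (t) (f)))) (f))))))  →  (k (m (m (u (g (t)) (m (f))))) (m (u (g (g (t))) (k (u (g (t)) (k (f) (u (t) (f)))) (f)))))
3. (k (m (m (u (g (t)) (m (f))))) (m (u (g (g (t))) (k (u (g (t)) (k (f) (u (t) (f)))) (f)))))  →  (k (m (m (u (g (t)) (m (f))))) (m (u (g (g (t))) (u (g (t)) (k (f) (u (t) (f)))))))
4. (k (m (m (u (g (t)) (m (f))))) (m (u (g (g (t))) (u (g (t)) (k (f) (u (t) (f)))))))  →  (k (m (m (u (g (t)) (m (f))))) (m (u (g (g (t))) (u (g (t)) (u (t) (f))))))
normal form: (k (m (m (u (g (t)) (m (f))))) (m (u (g (g (t))) (u (g (t)) (u (t) (f))))))

size = 19


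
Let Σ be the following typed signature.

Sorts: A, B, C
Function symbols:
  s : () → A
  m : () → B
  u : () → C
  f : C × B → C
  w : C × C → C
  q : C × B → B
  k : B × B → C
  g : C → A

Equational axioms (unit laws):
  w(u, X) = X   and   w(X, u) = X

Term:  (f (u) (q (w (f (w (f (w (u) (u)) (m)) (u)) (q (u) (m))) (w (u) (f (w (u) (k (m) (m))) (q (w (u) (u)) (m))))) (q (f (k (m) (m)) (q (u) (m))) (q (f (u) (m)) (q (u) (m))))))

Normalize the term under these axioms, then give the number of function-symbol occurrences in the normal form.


size = 33

1. (f (u) (q (w (f (w (f (w (u) (u)) (m)) (u)) (q (u) (m))) (w (u) (f (w (u) (k (m) (m))) (q (w (u) (u)) (m))))) (q (f (k (m) (m)) (q (u) (m))) (q (f (u) (m)) (q (u) (m))))))  →  (f (u) (q (w (f (f (w (u) (u)) (m)) (q (u) (m))) (w (u) (f (w (u) (k (m) (m))) (q (w (u) (u)) (m))))) (q (f (k (m) (m)) (q (u) (m))) (q (f (u) (m)) (q (u) (m))))))
2. (f (u) (q (w (f (f (w (u) (u)) (m)) (q (u) (m))) (w (u) (f (w (u) (k (m) (m))) (q (w (u) (u)) (m))))) (q (f (k (m) (m)) (q (u) (m))) (q (f (u) (m)) (q (u) (m))))))  →  (f (u) (q (w (f (f (u) (m)) (q (u) (m))) (w (u) (f (w (u) (k (m) (m))) (q (w (u) (u)) (m))))) (q (f (k (m) (m)) (q (u) (m))) (q (f (u) (m)) (q (u) (m))))))
3. (f (u) (q (w (f (f (u) (m)) (q (u) (m))) (w (u) (f (w (u) (k (m) (m))) (q (w (u) (u)) (m))))) (q (f (k (m) (m)) (q (u) (m))) (q (f (u) (m)) (q (u) (m))))))  →  (f (u) (q (w (f (f (u) (m)) (q (u) (m))) (f (w (u) (k (m) (m))) (q (w (u) (u)) (m)))) (q (f (k (m) (m)) (q (u) (m))) (q (f (u) (m)) (q (u) (m))))))
4. (f (u) (q (w (f (f (u) (m)) (q (u) (m))) (f (w (u) (k (m) (m))) (q (w (u) (u)) (m)))) (q (f (k (m) (m)) (q (u) (m))) (q (f (u) (m)) (q (u) (m))))))  →  (f (u) (q (w (f (f (u) (m)) (q (u) (m))) (f (k (m) (m)) (q (w (u) (u)) (m)))) (q (f (k (m) (m)) (q (u) (m))) (q (f (u) (m)) (q (u) (m))))))
5. (f (u) (q (w (f (f (u) (m)) (q (u) (m))) (f (k (m) (m)) (q (w (u) (u)) (m)))) (q (f (k (m) (m)) (q (u) (m))) (q (f (u) (m)) (q (u) (m))))))  →  (f (u) (q (w (f (f (u) (m)) (q (u) (m))) (f (k (m) (m)) (q (u) (m)))) (q (f (k (m) (m)) (q (u) (m))) (q (f (u) (m)) (q (u) (m))))))
normal form: (f (u) (q (w (f (f (u) (m)) (q (u) (m))) (f (k (m) (m)) (q (u) (m)))) (q (f (k (m) (m)) (q (u) (m))) (q (f (u) (m)) (q (u) (m))))))


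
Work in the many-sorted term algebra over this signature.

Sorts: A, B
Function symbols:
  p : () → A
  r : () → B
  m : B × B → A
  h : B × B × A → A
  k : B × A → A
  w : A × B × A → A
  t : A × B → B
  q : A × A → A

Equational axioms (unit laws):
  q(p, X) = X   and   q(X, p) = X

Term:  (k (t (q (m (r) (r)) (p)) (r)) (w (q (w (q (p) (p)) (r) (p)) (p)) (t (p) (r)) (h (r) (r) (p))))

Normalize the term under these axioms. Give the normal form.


normal form = (k (t (m (r) (r)) (r)) (w (w (p) (r) (p)) (t (p) (r)) (h (r) (r) (p))))

1. (k (t (q (m (r) (r)) (p)) (r)) (w (q (w (q (p) (p)) (r) (p)) (p)) (t (p) (r)) (h (r) (r) (p))))  →  (k (t (m (r) (r)) (r)) (w (q (w (q (p) (p)) (r) (p)) (p)) (t (p) (r)) (h (r) (r) (p))))
2. (k (t (m (r) (r)) (r)) (w (q (w (q (p) (p)) (r) (p)) (p)) (t (p) (r)) (h (r) (r) (p))))  →  (k (t (m (r) (r)) (r)) (w (w (q (p) (p)) (r) (p)) (t (p) (r)) (h (r) (r) (p))))
3. (k (t (m (r) (r)) (r)) (w (w (q (p) (p)) (r) (p)) (t (p) (r)) (h (r) (r) (p))))  →  (k (t (m (r) (r)) (r)) (w (w (p) (r) (p)) (t (p) (r)) (h (r) (r) (p))))


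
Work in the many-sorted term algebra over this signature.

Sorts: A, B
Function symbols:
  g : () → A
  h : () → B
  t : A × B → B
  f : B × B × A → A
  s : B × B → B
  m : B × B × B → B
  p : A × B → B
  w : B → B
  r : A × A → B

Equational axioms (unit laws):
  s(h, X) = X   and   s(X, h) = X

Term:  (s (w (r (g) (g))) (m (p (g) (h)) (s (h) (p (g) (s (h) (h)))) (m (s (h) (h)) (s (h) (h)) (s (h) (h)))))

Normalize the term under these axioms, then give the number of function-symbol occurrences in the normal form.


size = 16

1. (s (w (r (g) (g))) (m (p (g) (h)) (s (h) (p (g) (s (h) (h)))) (m (s (h) (h)) (s (h) (h)) (s (h) (h)))))  →  (s (w (r (g) (g))) (m (p (g) (h)) (p (g) (s (h) (h))) (m (s (h) (h)) (s (h) (h)) (s (h) (h)))))
2. (s (w (r (g) (g))) (m (p (g) (h)) (p (g) (s (h) (h))) (m (s (h) (h)) (s (h) (h)) (s (h) (h)))))  →  (s (w (r (g) (g))) (m (p (g) (h)) (p (g) (h)) (m (s (h) (h)) (s (h) (h)) (s (h) (h)))))
3. (s (w (r (g) (g))) (m (p (g) (h)) (p (g) (h)) (m (s (h) (h)) (s (h) (h)) (s (h) (h)))))  →  (s (w (r (g) (g))) (m (p (g) (h)) (p (g) (h)) (m (h) (s (h) (h)) (s (h) (h)))))
4. (s (w (r (g) (g))) (m (p (g) (h)) (p (g) (h)) (m (h) (s (h) (h)) (s (h) (h)))))  →  (s (w (r (g) (g))) (m (p (g) (h)) (p (g) (h)) (m (h) (h) (s (h) (h)))))
5. (s (w (r (g) (g))) (m (p (g) (h)) (p (g) (h)) (m (h) (h) (s (h) (h)))))  →  (s (w (r (g) (g))) (m (p (g) (h)) (p (g) (h)) (m (h) (h) (h))))
normal form: (s (w (r (g) (g))) (m (p (g) (h)) (p (g) (h)) (m (h) (h) (h))))


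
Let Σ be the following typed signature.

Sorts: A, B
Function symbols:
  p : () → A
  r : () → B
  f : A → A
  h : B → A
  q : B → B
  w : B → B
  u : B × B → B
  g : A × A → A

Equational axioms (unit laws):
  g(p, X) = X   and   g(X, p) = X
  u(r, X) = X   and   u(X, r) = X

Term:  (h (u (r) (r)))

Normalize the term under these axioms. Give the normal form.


normal form = (h (r))

1. (h (u (r) (r)))  →  (h (r))


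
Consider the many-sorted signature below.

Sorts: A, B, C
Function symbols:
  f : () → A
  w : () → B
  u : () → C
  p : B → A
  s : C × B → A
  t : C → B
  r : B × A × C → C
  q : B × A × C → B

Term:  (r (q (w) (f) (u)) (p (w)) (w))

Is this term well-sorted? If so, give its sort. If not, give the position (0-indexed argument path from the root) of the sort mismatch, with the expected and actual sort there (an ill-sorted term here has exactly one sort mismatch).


    (w) : B
    (f) : A
    (u) : C
  (q (w) (f) (u)) : B
    (w) : B
  (p (w)) : A
  (w) : B
(r (q (w) (f) (u)) (p (w)) (w)) : ✗ arg 2 at [2] has sort B, expected C

ill-sorted at position [2]: expected C, got B


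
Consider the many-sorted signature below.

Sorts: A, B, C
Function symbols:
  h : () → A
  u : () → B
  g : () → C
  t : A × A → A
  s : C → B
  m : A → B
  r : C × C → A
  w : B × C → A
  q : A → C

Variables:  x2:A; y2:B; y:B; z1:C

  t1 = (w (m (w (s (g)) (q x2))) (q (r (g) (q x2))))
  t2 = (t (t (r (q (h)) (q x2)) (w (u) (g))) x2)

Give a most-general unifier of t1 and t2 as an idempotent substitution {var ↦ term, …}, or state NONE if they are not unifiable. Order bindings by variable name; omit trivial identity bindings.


head clash or occurs-check failure — not unifiable

NONE (not unifiable)


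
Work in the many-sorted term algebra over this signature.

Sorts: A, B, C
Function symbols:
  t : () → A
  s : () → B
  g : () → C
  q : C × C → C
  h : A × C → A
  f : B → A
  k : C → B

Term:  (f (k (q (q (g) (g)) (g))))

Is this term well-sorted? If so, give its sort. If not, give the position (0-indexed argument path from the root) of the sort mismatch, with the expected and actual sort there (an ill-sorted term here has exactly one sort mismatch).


        (g) : C
        (g) : C
      (q (g) (g)) : C
      (g) : C
    (q (q (g) (g)) (g)) : C
  (k (q (q (g) (g)) (g))) : B
(f (k (q (q (g) (g)) (g)))) : A

well-sorted; sort = A


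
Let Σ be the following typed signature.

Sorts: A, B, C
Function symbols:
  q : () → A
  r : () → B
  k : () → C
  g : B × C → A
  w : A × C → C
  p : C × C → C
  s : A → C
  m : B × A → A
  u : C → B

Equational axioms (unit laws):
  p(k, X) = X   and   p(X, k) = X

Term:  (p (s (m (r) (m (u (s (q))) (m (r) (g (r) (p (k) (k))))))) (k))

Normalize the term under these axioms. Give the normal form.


normal form = (s (m (r) (m (u (s (q))) (m (r) (g (r) (k))))))

1. (p (s (m (r) (m (u (s (q))) (m (r) (g (r) (p (k) (k))))))) (k))  →  (s (m (r) (m (u (s (q))) (m (r) (g (r) (p (k) (k)))))))
2. (s (m (r) (m (u (s (q))) (m (r) (g (r) (p (k) (k)))))))  →  (s (m (r) (m (u (s (q))) (m (r) (g (r) (k))))))


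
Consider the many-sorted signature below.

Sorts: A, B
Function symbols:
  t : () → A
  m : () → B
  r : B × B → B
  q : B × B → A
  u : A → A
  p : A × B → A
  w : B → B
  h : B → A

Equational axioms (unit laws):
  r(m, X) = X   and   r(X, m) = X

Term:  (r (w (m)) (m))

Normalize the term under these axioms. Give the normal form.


1. (r (w (m)) (m))  →  (w (m))

normal form = (w (m))


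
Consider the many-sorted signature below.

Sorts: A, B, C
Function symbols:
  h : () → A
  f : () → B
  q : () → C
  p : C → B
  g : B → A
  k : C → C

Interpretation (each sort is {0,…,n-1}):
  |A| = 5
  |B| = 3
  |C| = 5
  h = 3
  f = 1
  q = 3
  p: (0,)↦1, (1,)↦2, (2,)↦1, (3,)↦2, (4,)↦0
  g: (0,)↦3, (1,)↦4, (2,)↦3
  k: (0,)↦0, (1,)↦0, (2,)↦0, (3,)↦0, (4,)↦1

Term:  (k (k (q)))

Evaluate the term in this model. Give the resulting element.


  q = 3
  (k (q)) = k(3,) = 0
  (k (k (q))) = k(0,) = 0

value = 0


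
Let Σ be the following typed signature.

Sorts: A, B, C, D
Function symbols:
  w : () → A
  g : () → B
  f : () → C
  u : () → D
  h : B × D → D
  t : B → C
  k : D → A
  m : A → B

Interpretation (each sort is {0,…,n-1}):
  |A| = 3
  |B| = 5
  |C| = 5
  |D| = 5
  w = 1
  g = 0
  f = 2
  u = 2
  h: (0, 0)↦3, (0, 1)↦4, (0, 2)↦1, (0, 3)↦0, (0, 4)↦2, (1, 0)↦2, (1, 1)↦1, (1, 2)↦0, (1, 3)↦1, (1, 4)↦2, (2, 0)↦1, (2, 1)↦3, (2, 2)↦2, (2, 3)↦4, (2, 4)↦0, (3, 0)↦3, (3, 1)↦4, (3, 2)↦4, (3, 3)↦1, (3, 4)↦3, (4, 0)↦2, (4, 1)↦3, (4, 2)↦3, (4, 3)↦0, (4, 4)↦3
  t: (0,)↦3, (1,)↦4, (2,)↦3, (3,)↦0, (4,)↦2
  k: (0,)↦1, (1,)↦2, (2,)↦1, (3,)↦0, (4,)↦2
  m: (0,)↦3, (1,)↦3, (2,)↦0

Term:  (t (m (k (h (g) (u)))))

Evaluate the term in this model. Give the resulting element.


value = 3

  g = 0
  u = 2
  (h (g) (u)) = h(0, 2) = 1
  (k (h (g) (u))) = k(1,) = 2
  (m (k (h (g) (u)))) = m(2,) = 0
  (t (m (k (h (g) (u))))) = t(0,) = 3


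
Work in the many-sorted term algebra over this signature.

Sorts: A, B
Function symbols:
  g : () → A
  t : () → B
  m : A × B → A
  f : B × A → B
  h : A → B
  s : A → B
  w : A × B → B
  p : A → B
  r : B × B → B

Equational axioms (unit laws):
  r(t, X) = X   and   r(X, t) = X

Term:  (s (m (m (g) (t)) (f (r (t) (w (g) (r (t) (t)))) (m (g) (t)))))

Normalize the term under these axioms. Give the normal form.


1. (s (m (m (g) (t)) (f (r (t) (w (g) (r (t) (t)))) (m (g) (t)))))  →  (s (m (m (g) (t)) (f (w (g) (r (t) (t))) (m (g) (t)))))
2. (s (m (m (g) (t)) (f (w (g) (r (t) (t))) (m (g) (t)))))  →  (s (m (m (g) (t)) (f (w (g) (t)) (m (g) (t)))))

normal form = (s (m (m (g) (t)) (f (w (g) (t)) (m (g) (t)))))


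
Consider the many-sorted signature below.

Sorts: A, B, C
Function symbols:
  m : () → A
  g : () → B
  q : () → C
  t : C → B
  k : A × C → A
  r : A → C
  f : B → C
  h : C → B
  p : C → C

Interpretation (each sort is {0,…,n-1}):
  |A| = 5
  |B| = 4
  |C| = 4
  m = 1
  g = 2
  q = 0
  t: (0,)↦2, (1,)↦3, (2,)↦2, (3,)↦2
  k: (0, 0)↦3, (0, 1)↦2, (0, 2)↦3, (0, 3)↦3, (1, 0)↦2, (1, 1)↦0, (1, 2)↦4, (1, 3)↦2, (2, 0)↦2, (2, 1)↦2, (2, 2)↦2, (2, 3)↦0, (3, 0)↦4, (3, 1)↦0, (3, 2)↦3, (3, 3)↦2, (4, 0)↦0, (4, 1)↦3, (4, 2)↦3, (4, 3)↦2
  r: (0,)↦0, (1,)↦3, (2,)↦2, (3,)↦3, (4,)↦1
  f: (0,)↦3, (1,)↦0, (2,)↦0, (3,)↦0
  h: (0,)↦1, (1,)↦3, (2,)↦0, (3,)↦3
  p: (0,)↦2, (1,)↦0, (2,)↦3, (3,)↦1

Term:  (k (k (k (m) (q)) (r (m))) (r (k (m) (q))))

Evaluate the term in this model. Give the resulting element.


  m = 1
  q = 0
  (k (m) (q)) = k(1, 0) = 2
  m = 1
  (r (m)) = r(1,) = 3
  (k (k (m) (q)) (r (m))) = k(2, 3) = 0
  m = 1
  q = 0
  (k (m) (q)) = k(1, 0) = 2
  (r (k (m) (q))) = r(2,) = 2
  (k (k (k (m) (q)) (r (m))) (r (k (m) (q)))) = k(0, 2) = 3

value = 3


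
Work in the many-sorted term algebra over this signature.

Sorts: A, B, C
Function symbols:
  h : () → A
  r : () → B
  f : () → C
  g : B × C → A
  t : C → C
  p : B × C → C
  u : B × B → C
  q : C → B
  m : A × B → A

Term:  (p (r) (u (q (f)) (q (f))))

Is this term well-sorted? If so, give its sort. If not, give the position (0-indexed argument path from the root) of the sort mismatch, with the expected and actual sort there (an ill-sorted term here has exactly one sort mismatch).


  (r) : B
      (f) : C
    (q (f)) : B
      (f) : C
    (q (f)) : B
  (u (q (f)) (q (f))) : C
(p (r) (u (q (f)) (q (f)))) : C

well-sorted; sort = C


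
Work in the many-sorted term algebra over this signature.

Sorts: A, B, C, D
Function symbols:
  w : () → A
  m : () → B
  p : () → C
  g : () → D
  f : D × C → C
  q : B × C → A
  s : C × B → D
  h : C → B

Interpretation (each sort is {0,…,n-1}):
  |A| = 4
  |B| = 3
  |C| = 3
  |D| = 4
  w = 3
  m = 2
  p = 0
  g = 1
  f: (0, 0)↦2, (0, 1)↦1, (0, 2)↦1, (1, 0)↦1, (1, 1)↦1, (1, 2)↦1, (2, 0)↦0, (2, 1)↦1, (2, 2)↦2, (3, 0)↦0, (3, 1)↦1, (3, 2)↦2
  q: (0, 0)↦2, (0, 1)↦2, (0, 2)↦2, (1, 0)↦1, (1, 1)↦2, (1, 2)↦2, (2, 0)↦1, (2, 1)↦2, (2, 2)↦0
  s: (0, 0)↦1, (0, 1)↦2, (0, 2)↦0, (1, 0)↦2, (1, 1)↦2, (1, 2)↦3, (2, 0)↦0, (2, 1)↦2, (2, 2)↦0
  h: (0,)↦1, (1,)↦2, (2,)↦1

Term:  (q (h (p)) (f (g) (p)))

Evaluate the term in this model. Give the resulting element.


  p = 0
  (h (p)) = h(0,) = 1
  g = 1
  p = 0
  (f (g) (p)) = f(1, 0) = 1
  (q (h (p)) (f (g) (p))) = q(1, 1) = 2

value = 2


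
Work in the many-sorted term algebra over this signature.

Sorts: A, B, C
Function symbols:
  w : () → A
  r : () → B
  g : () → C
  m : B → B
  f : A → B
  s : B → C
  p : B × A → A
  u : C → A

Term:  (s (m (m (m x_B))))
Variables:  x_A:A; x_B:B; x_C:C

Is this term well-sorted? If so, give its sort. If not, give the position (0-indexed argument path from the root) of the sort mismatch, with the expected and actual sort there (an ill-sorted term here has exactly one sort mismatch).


well-sorted; sort = C

        x_B : B
      (m x_B) : B
    (m (m x_B)) : B
  (m (m (m x_B))) : B
(s (m (m (m x_B)))) : C


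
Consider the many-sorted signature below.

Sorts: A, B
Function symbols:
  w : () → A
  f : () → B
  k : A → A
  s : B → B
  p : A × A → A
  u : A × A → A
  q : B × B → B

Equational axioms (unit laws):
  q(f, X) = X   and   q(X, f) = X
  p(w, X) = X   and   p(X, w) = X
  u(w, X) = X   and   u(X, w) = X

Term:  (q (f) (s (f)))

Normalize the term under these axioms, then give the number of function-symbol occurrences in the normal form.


1. (q (f) (s (f)))  →  (s (f))
normal form: (s (f))

size = 2


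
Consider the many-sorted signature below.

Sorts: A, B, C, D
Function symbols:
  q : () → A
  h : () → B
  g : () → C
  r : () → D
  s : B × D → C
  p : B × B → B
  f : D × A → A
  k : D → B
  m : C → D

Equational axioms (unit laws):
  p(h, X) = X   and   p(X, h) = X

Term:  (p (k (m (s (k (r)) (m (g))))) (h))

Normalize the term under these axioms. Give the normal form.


normal form = (k (m (s (k (r)) (m (g)))))

1. (p (k (m (s (k (r)) (m (g))))) (h))  →  (k (m (s (k (r)) (m (g)))))


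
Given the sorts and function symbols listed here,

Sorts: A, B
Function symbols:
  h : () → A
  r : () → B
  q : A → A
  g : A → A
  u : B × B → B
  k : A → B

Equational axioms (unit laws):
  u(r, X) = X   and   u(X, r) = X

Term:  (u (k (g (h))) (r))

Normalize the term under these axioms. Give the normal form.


1. (u (k (g (h))) (r))  →  (k (g (h)))

normal form = (k (g (h)))


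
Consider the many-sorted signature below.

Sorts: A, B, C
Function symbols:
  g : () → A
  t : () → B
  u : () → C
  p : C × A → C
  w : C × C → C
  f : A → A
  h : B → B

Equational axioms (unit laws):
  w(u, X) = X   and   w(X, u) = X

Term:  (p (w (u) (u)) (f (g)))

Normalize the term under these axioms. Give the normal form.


normal form = (p (u) (f (g)))

1. (p (w (u) (u)) (f (g)))  →  (p (u) (f (g)))


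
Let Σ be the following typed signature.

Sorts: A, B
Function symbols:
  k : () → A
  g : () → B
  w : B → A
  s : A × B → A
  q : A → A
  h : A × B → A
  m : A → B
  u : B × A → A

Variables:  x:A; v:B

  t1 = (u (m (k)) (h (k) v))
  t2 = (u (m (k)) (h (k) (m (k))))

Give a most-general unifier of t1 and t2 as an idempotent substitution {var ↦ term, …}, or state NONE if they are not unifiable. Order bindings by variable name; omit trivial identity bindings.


{v ↦ (m (k))}


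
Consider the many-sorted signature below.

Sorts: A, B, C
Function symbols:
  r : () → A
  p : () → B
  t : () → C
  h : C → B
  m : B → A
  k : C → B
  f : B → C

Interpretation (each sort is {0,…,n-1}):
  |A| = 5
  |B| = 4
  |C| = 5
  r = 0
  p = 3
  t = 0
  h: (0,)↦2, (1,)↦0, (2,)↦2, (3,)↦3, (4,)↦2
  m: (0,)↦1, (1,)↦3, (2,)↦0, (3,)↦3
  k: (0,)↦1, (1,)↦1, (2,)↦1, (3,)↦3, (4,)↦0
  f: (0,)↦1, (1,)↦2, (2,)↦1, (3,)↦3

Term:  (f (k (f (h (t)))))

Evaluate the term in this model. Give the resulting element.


  t = 0
  (h (t)) = h(0,) = 2
  (f (h (t))) = f(2,) = 1
  (k (f (h (t)))) = k(1,) = 1
  (f (k (f (h (t))))) = f(1,) = 2

value = 2


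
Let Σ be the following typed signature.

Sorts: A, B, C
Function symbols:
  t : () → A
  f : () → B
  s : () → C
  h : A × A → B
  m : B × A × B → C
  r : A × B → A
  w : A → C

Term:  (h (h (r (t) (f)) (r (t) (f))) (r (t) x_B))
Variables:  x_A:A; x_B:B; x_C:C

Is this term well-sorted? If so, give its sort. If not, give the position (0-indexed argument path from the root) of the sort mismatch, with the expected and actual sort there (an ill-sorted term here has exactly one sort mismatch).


      (t) : A
      (f) : B
    (r (t) (f)) : A
      (t) : A
      (f) : B
    (r (t) (f)) : A
  (h (r (t) (f)) (r (t) (f))) : B
    (t) : A
    x_B : B
  (r (t) x_B) : A
(h (h (r (t) (f)) (r (t) (f))) (r (t) x_B)) : ✗ arg 0 at [0] has sort B, expected A

ill-sorted at position [0]: expected A, got B


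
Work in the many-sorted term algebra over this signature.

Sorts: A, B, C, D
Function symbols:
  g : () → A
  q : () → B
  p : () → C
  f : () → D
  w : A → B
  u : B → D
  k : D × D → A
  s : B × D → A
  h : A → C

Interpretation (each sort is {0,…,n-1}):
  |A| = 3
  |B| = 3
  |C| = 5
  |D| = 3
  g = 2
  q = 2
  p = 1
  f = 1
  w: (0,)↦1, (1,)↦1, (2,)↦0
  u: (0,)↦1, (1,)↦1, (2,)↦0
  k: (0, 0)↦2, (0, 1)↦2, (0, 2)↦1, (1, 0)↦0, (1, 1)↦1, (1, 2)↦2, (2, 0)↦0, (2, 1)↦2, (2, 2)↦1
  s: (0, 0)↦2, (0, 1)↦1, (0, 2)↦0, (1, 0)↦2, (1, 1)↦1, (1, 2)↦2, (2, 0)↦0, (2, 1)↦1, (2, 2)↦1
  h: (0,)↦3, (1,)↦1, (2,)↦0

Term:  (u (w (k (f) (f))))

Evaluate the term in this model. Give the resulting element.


  f = 1
  f = 1
  (k (f) (f)) = k(1, 1) = 1
  (w (k (f) (f))) = w(1,) = 1
  (u (w (k (f) (f)))) = u(1,) = 1

value = 1


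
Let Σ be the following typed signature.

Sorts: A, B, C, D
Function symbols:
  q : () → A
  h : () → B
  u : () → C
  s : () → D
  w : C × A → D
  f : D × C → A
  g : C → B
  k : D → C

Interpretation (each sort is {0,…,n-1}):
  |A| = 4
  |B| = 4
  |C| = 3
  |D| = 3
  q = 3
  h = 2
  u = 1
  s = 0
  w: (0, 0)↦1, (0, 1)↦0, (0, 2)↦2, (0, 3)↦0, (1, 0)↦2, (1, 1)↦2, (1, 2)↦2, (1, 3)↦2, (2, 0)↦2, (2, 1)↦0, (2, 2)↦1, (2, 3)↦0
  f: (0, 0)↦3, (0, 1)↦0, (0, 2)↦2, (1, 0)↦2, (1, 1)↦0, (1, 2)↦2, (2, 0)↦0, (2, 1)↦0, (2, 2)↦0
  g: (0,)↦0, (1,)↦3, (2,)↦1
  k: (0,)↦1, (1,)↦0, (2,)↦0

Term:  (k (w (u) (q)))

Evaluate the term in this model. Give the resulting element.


value = 0

  u = 1
  q = 3
  (w (u) (q)) = w(1, 3) = 2
  (k (w (u) (q))) = k(2,) = 0


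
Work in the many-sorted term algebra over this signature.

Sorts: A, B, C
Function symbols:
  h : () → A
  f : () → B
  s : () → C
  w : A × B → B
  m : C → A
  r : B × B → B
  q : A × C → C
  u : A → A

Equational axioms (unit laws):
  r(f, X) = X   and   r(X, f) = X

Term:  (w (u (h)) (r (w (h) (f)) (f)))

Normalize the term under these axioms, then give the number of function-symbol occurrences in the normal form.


1. (w (u (h)) (r (w (h) (f)) (f)))  →  (w (u (h)) (w (h) (f)))
normal form: (w (u (h)) (w (h) (f)))

size = 6


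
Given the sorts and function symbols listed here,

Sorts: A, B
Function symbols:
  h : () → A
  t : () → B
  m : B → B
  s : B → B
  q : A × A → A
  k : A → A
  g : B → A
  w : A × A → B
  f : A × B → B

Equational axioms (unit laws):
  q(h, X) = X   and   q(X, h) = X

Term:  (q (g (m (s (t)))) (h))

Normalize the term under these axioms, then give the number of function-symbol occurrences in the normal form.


1. (q (g (m (s (t)))) (h))  →  (g (m (s (t))))
normal form: (g (m (s (t))))

size = 4


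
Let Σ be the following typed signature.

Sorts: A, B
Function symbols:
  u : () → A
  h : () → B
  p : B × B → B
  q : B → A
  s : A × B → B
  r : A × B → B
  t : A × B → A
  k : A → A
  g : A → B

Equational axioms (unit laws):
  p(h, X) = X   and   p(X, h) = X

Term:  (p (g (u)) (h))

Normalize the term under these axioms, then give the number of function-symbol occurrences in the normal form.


1. (p (g (u)) (h))  →  (g (u))
normal form: (g (u))

size = 2


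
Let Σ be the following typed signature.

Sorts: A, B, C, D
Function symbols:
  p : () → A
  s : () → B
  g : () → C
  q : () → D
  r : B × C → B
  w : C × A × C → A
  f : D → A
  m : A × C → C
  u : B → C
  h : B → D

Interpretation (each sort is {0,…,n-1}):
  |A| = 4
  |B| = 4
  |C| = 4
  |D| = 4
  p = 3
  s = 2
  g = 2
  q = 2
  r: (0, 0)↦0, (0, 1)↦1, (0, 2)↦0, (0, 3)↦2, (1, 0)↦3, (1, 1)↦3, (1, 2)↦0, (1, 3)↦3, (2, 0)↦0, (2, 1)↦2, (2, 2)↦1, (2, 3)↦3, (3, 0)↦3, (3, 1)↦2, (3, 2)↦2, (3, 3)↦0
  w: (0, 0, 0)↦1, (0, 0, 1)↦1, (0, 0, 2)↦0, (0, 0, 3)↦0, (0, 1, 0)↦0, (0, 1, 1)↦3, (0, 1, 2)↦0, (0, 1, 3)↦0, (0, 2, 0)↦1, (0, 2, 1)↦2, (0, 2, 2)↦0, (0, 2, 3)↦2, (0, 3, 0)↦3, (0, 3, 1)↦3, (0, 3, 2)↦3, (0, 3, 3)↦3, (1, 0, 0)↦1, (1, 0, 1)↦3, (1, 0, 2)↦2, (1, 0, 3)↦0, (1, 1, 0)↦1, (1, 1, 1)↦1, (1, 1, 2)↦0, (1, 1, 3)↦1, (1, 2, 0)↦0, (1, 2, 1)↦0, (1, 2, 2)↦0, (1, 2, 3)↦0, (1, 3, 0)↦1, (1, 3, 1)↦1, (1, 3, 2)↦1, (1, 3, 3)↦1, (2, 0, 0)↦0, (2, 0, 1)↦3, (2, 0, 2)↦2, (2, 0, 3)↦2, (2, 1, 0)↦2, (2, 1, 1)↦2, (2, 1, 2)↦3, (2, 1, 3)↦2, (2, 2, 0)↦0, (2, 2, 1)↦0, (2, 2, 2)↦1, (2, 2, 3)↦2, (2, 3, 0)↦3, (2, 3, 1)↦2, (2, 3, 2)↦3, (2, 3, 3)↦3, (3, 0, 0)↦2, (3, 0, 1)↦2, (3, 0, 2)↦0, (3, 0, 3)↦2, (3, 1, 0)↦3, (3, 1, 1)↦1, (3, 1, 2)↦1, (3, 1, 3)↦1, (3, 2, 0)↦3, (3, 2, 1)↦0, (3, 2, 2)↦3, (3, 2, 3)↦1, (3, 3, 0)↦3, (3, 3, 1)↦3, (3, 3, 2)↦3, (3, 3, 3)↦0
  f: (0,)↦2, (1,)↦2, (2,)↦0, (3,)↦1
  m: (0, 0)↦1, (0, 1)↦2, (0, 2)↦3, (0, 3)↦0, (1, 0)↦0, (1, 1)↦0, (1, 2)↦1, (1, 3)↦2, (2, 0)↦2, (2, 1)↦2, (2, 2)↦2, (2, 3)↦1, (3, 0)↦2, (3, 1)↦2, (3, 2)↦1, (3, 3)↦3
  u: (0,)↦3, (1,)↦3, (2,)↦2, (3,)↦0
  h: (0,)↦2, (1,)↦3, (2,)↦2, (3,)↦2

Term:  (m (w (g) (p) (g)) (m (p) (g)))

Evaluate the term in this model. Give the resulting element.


  g = 2
  p = 3
  g = 2
  (w (g) (p) (g)) = w(2, 3, 2) = 3
  p = 3
  g = 2
  (m (p) (g)) = m(3, 2) = 1
  (m (w (g) (p) (g)) (m (p) (g))) = m(3, 1) = 2

value = 2


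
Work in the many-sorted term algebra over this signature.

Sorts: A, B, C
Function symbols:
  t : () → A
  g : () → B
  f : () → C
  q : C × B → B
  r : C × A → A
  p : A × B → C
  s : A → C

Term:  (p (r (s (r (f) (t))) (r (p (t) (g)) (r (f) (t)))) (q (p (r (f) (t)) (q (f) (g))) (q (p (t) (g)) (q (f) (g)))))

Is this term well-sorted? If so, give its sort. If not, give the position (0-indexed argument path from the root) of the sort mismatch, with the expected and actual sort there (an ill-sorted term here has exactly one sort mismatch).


        (f) : C
        (t) : A
      (r (f) (t)) : A
    (s (r (f) (t))) : C
        (t) : A
        (g) : B
      (p (t) (g)) : C
        (f) : C
        (t) : A
      (r (f) (t)) : A
    (r (p (t) (g)) (r (f) (t))) : A
  (r (s (r (f) (t))) (r (p (t) (g)) (r (f) (t)))) : A
        (f) : C
        (t) : A
      (r (f) (t)) : A
        (f) : C
        (g) : B
      (q (f) (g)) : B
    (p (r (f) (t)) (q (f) (g))) : C
        (t) : A
        (g) : B
      (p (t) (g)) : C
        (f) : C
        (g) : B
      (q (f) (g)) : B
    (q (p (t) (g)) (q (f) (g))) : B
  (q (p (r (f) (t)) (q (f) (g))) (q (p (t) (g)) (q (f) (g)))) : B
(p (r (s (r (f) (t))) (r (p (t) (g)) (r (f) (t)))) (q (p (r (f) (t)) (q (f) (g))) (q (p (t) (g)) (q (f) (g))))) : C

well-sorted; sort = C


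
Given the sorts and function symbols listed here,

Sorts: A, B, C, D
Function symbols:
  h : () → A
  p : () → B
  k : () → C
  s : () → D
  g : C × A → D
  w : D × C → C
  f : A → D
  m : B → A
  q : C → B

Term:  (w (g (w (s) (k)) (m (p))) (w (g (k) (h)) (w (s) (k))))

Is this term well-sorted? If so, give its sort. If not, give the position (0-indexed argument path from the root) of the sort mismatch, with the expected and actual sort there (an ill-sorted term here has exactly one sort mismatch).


well-sorted; sort = C

      (s) : D
      (k) : C
    (w (s) (k)) : C
      (p) : B
    (m (p)) : A
  (g (w (s) (k)) (m (p))) : D
      (k) : C
      (h) : A
    (g (k) (h)) : D
      (s) : D
      (k) : C
    (w (s) (k)) : C
  (w (g (k) (h)) (w (s) (k))) : C
(w (g (w (s) (k)) (m (p))) (w (g (k) (h)) (w (s) (k)))) : C


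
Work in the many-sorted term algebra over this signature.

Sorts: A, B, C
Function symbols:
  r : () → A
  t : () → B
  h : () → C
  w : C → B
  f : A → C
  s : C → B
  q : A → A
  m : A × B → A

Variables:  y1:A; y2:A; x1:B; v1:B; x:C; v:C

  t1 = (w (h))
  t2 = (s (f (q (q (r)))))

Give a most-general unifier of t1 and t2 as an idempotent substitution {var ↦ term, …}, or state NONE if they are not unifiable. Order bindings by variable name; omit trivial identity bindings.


head clash or occurs-check failure — not unifiable

NONE (not unifiable)


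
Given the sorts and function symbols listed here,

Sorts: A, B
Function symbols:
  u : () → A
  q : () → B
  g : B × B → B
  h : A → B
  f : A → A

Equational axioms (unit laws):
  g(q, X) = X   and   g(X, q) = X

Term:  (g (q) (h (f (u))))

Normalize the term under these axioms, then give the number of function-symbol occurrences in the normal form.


1. (g (q) (h (f (u))))  →  (h (f (u)))
normal form: (h (f (u)))

size = 3


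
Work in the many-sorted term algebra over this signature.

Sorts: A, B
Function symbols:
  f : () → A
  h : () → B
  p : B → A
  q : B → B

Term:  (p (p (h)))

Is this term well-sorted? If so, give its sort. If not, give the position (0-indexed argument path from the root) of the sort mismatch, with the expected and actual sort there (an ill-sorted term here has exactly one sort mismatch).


    (h) : B
  (p (h)) : A
(p (p (h))) : ✗ arg 0 at [0] has sort A, expected B

ill-sorted at position [0]: expected B, got A


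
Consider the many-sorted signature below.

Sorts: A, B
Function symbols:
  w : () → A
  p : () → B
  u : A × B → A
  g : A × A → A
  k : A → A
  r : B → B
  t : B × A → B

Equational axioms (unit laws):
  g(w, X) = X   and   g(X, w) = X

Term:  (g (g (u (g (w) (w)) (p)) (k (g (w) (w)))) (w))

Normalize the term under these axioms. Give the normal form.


normal form = (g (u (w) (p)) (k (w)))

1. (g (g (u (g (w) (w)) (p)) (k (g (w) (w)))) (w))  →  (g (u (g (w) (w)) (p)) (k (g (w) (w))))
2. (g (u (g (w) (w)) (p)) (k (g (w) (w))))  →  (g (u (w) (p)) (k (g (w) (w))))
3. (g (u (w) (p)) (k (g (w) (w))))  →  (g (u (w) (p)) (k (w)))


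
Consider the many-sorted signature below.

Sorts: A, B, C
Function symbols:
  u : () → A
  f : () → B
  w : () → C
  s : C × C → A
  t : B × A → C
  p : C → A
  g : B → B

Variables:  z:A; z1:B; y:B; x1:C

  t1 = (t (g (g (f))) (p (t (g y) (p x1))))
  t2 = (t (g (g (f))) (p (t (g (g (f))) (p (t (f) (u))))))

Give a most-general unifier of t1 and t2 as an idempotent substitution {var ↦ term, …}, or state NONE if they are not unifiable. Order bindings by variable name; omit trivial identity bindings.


{x1 ↦ (t (f) (u)), y ↦ (g (f))}


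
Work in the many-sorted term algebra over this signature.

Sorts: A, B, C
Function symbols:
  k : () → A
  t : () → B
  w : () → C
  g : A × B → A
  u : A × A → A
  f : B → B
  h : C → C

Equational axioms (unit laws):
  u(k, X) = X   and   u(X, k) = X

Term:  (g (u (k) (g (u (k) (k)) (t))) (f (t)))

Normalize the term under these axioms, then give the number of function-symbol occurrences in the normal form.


size = 6

1. (g (u (k) (g (u (k) (k)) (t))) (f (t)))  →  (g (g (u (k) (k)) (t)) (f (t)))
2. (g (g (u (k) (k)) (t)) (f (t)))  →  (g (g (k) (t)) (f (t)))
normal form: (g (g (k) (t)) (f (t)))


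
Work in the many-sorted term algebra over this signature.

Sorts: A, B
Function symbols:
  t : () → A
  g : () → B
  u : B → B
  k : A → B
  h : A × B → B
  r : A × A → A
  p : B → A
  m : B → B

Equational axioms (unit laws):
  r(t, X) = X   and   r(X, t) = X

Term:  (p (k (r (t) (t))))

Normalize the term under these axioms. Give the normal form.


1. (p (k (r (t) (t))))  →  (p (k (t)))

normal form = (p (k (t)))


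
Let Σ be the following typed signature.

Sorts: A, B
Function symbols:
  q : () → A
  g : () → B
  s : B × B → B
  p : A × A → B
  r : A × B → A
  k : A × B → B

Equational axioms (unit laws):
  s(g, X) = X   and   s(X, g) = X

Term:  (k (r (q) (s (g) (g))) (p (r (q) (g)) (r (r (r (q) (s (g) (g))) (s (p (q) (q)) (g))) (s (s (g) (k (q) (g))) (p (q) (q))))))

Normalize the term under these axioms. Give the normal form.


normal form = (k (r (q) (g)) (p (r (q) (g)) (r (r (r (q) (g)) (p (q) (q))) (s (k (q) (g)) (p (q) (q))))))

1. (k (r (q) (s (g) (g))) (p (r (q) (g)) (r (r (r (q) (s (g) (g))) (s (p (q) (q)) (g))) (s (s (g) (k (q) (g))) (p (q) (q))))))  →  (k (r (q) (g)) (p (r (q) (g)) (r (r (r (q) (s (g) (g))) (s (p (q) (q)) (g))) (s (s (g) (k (q) (g))) (p (q) (q))))))
2. (k (r (q) (g)) (p (r (q) (g)) (r (r (r (q) (s (g) (g))) (s (p (q) (q)) (g))) (s (s (g) (k (q) (g))) (p (q) (q))))))  →  (k (r (q) (g)) (p (r (q) (g)) (r (r (r (q) (g)) (s (p (q) (q)) (g))) (s (s (g) (k (q) (g))) (p (q) (q))))))
3. (k (r (q) (g)) (p (r (q) (g)) (r (r (r (q) (g)) (s (p (q) (q)) (g))) (s (s (g) (k (q) (g))) (p (q) (q))))))  →  (k (r (q) (g)) (p (r (q) (g)) (r (r (r (q) (g)) (p (q) (q))) (s (s (g) (k (q) (g))) (p (q) (q))))))
4. (k (r (q) (g)) (p (r (q) (g)) (r (r (r (q) (g)) (p (q) (q))) (s (s (g) (k (q) (g))) (p (q) (q))))))  →  (k (r (q) (g)) (p (r (q) (g)) (r (r (r (q) (g)) (p (q) (q))) (s (k (q) (g)) (p (q) (q))))))


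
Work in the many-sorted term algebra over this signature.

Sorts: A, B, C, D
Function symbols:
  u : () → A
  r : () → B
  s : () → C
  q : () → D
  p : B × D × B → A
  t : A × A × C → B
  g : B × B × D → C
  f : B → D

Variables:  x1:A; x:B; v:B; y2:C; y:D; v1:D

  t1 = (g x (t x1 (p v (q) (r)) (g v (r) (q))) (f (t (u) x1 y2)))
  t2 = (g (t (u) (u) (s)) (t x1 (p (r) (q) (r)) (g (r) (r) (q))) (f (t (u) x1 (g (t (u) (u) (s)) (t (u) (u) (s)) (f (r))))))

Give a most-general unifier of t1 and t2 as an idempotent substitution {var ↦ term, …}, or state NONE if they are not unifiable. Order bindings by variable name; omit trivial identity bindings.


{v ↦ (r), x ↦ (t (u) (u) (s)), y2 ↦ (g (t (u) (u) (s)) (t (u) (u) (s)) (f (r)))}


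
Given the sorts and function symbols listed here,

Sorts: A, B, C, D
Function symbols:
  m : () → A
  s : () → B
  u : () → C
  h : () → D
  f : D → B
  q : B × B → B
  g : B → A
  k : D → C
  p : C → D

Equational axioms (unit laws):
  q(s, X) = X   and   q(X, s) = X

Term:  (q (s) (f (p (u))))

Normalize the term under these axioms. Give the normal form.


1. (q (s) (f (p (u))))  →  (f (p (u)))

normal form = (f (p (u)))


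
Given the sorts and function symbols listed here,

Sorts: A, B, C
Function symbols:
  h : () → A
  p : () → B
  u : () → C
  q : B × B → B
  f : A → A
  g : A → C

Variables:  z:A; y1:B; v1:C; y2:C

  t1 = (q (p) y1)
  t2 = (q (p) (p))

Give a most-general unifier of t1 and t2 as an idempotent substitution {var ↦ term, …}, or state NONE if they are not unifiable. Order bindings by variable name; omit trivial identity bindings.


{y1 ↦ (p)}


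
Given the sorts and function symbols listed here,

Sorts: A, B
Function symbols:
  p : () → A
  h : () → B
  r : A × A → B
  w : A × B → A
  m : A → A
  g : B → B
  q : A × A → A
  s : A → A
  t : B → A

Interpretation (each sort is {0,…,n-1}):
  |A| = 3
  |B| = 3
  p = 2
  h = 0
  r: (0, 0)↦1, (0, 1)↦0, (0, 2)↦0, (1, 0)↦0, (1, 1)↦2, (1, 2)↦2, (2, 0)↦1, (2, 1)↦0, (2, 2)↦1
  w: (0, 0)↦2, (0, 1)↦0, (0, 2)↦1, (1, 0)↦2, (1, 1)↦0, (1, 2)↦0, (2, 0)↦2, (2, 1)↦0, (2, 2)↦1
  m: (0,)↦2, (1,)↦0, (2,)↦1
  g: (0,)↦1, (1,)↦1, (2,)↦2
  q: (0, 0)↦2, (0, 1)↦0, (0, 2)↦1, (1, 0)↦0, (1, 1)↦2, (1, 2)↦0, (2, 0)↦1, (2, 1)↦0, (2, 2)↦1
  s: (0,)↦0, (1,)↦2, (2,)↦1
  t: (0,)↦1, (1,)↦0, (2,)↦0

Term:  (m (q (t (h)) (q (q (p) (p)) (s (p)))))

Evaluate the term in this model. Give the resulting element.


value = 2

  h = 0
  (t (h)) = t(0,) = 1
  p = 2
  p = 2
  (q (p) (p)) = q(2, 2) = 1
  p = 2
  (s (p)) = s(2,) = 1
  (q (q (p) (p)) (s (p))) = q(1, 1) = 2
  (q (t (h)) (q (q (p) (p)) (s (p)))) = q(1, 2) = 0
  (m (q (t (h)) (q (q (p) (p)) (s (p))))) = m(0,) = 2


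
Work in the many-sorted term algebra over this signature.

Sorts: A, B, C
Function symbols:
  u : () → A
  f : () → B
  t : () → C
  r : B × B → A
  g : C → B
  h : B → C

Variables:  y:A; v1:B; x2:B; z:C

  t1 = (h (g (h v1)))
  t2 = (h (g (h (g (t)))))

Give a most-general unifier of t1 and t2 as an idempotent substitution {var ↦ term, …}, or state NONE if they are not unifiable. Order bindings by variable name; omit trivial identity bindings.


{v1 ↦ (g (t))}


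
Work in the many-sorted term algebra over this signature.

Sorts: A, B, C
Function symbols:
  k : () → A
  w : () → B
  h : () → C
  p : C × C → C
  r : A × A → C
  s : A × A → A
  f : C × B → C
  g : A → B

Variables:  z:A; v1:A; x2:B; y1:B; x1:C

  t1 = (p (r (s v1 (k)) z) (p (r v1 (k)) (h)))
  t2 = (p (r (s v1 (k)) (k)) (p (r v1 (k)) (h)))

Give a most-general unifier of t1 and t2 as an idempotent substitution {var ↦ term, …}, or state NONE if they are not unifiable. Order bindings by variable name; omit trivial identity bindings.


{z ↦ (k)}


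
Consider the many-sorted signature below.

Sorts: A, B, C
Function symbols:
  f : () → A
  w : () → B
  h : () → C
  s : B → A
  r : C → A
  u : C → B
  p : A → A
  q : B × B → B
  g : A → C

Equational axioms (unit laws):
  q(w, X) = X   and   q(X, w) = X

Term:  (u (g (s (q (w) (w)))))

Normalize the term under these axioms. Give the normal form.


normal form = (u (g (s (w))))

1. (u (g (s (q (w) (w)))))  →  (u (g (s (w))))


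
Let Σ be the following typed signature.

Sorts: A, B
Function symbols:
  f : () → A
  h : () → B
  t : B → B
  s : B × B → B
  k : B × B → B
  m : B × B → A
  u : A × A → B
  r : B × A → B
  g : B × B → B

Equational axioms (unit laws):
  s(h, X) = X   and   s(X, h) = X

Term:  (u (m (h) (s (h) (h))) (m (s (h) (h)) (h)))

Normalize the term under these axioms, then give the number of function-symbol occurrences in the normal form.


size = 7

1. (u (m (h) (s (h) (h))) (m (s (h) (h)) (h)))  →  (u (m (h) (h)) (m (s (h) (h)) (h)))
2. (u (m (h) (h)) (m (s (h) (h)) (h)))  →  (u (m (h) (h)) (m (h) (h)))
normal form: (u (m (h) (h)) (m (h) (h)))


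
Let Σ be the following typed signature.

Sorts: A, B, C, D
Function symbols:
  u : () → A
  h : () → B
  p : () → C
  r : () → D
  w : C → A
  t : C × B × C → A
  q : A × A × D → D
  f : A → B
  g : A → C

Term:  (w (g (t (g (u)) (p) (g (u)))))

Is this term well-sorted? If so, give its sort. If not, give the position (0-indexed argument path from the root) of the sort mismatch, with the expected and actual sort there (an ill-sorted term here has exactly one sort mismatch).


        (u) : A
      (g (u)) : C
      (p) : C
        (u) : A
      (g (u)) : C
    (t (g (u)) (p) (g (u))) : ✗ arg 1 at [0, 0, 1] has sort C, expected B

ill-sorted at position [0, 0, 1]: expected B, got C


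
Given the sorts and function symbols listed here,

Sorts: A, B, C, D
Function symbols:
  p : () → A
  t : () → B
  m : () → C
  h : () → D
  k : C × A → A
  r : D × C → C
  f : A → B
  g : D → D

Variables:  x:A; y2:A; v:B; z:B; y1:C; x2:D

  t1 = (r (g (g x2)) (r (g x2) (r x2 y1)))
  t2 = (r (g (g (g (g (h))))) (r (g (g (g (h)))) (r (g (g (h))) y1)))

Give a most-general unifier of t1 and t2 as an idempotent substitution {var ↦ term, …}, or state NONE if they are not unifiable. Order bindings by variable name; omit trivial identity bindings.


{x2 ↦ (g (g (h)))}


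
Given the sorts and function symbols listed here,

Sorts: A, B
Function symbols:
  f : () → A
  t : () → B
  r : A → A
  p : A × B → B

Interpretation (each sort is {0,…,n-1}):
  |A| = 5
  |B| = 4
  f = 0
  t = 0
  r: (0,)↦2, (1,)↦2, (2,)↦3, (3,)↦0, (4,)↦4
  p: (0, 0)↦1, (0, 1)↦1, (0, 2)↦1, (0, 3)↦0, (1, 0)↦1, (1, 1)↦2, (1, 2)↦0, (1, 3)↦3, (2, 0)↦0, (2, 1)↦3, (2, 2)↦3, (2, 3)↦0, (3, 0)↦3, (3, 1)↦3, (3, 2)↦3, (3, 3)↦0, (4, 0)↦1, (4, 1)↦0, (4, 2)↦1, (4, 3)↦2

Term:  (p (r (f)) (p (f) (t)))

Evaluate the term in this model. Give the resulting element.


  f = 0
  (r (f)) = r(0,) = 2
  f = 0
  t = 0
  (p (f) (t)) = p(0, 0) = 1
  (p (r (f)) (p (f) (t))) = p(2, 1) = 3

value = 3
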